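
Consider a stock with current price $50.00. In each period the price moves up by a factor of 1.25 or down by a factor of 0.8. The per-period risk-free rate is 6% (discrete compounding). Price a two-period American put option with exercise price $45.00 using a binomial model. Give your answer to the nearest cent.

$2.06

Risk-neutral probability p = (1 + 0.06 − 0.8)/(1.25 − 0.8) = 0.2600/0.4500 = 0.5778
Terminal stock prices: S_uu = 78.12, S_ud = 50, S_dd = 32
Terminal payoffs (K − S): max(-33.12, 0) = 0, max(-5, 0) = 0, max(13, 0) = 13
Node u (S = 62.5): continuation = 1/1.06·[0.5778·0.0000 + 0.4222·0.0000] = 0.0000; exercise value = 0.0000 ≤ continuation, so V_u = 0.0000
Node d (S = 40): continuation = 1/1.06·[0.5778·0.0000 + 0.4222·13.0000] = 5.1782; exercise value = 5.0000 ≤ continuation, so V_d = 5.1782
Node 0 (S = 50): continuation = 1/1.06·[0.5778·0.0000 + 0.4222·5.1782] = 2.0626; exercise value = 0.0000 ≤ continuation, so V_0 = 2.0626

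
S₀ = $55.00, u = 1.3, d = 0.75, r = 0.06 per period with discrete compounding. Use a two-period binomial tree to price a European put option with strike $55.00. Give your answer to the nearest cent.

$4.68

Risk-neutral probability p = (1 + 0.06 − 0.75)/(1.3 − 0.75) = 0.3100/0.5500 = 0.5636
Terminal stock prices: S_uu = 92.95, S_ud = 53.62, S_dd = 30.94
Terminal payoffs (K − S): max(-37.95, 0) = 0, max(1.375, 0) = 1.375, max(24.06, 0) = 24.06
Node u (S = 71.5): V_u = 1/1.06·[0.5636·0.0000 + 0.4364·1.3750] = 0.5660
Node d (S = 41.25): V_d = 1/1.06·[0.5636·1.3750 + 0.4364·24.0625] = 10.6368
Node 0 (S = 55): V_0 = 1/1.06·[0.5636·0.5660 + 0.4364·10.6368] = 4.6798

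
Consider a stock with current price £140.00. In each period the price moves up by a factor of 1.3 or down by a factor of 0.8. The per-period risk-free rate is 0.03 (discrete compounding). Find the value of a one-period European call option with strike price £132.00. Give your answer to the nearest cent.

£22.33

Risk-neutral probability p = (1 + 0.03 − 0.8)/(1.3 − 0.8) = 0.2300/0.5000 = 0.4600
Terminal stock prices: S_u = 182, S_d = 112
Terminal payoffs (S − K): max(50, 0) = 50, max(-20, 0) = 0
Node 0 (S = 140): V_0 = 1/1.03·[0.4600·50.0000 + 0.5400·0.0000] = 22.3301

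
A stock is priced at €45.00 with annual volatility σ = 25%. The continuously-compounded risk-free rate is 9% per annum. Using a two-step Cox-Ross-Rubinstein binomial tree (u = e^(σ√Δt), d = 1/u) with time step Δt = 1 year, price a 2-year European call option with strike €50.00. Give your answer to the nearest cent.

€7.87

CRR parameters: u = e^(σ√Δt) = e^(0.25·√1) = 1.2840, d = 1/u = 0.7788
Per-period rate: rΔt = 0.09·1 = 0.09, so R = e^0.09 = 1.0942
Risk-neutral probability p = (e^0.09 − 0.7788)/(1.2840 − 0.7788) = 0.3154/0.5052 = 0.6242
Terminal stock prices: S_uu = 74.19, S_ud = 45, S_dd = 27.29
Terminal payoffs (S − K): max(24.19, 0) = 24.19, max(-5, 0) = 0, max(-22.71, 0) = 0
Node u (S = 57.78): V_u = e^(−0.09)·[0.6242·24.1925 + 0.3758·0.0000] = 13.8018
Node d (S = 35.05): V_d = e^(−0.09)·[0.6242·0.0000 + 0.3758·0.0000] = 0.0000
Node 0 (S = 45): V_0 = e^(−0.09)·[0.6242·13.8018 + 0.3758·0.0000] = 7.8739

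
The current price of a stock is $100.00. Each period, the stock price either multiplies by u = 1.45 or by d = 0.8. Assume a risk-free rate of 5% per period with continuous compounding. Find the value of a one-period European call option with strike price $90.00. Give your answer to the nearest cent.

Risk-neutral probability p = (e^0.05 − 0.8)/(1.45 − 0.8) = 0.2513/0.6500 = 0.3866
Terminal stock prices: S_u = 145, S_d = 80
Terminal payoffs (S − K): max(55, 0) = 55, max(-10, 0) = 0
Node 0 (S = 100): V_0 = e^(−0.05)·[0.3866·55.0000 + 0.6134·0.0000] = 20.2245

$20.22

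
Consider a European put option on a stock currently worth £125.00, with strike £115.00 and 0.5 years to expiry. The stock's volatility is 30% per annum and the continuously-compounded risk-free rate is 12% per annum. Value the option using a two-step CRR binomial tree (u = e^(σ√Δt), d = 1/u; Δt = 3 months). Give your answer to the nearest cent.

£4.02

CRR parameters: u = e^(σ√Δt) = e^(0.3·√0.25) = 1.1618, d = 1/u = 0.8607
Per-period rate: rΔt = 0.12·0.25 = 0.03, so R = e^0.03 = 1.0305
Risk-neutral probability p = (e^0.03 − 0.8607)/(1.1618 − 0.8607) = 0.1697/0.3011 = 0.5637
Terminal stock prices: S_uu = 168.7, S_ud = 125, S_dd = 92.6
Terminal payoffs (K − S): max(-53.73, 0) = 0, max(-10, 0) = 0, max(22.4, 0) = 22.4
Node u (S = 145.2): V_u = e^(−0.03)·[0.5637·0.0000 + 0.4363·0.0000] = 0.0000
Node d (S = 107.6): V_d = e^(−0.03)·[0.5637·0.0000 + 0.4363·22.3977] = 9.4832
Node 0 (S = 125): V_0 = e^(−0.03)·[0.5637·0.0000 + 0.4363·9.4832] = 4.0152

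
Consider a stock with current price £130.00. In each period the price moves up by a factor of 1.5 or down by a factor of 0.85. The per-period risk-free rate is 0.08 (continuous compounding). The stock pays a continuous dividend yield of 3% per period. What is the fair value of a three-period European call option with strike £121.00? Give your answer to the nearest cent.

£34.28

Per-period risk-free factor R = e^0.08 = 1.0833; dividend-adjusted growth = e^(0.08−0.03) = 1.0513.
Risk-neutral probability p = (1.0513 − 0.85)/(1.5 − 0.85) = 0.2013/0.6500 = 0.3096
Terminal stock prices: S_uuu = 438.8, S_uud = 248.6, S_udd = 140.9, S_ddd = 79.84
Terminal payoffs (S − K): max(317.8, 0) = 317.8, max(127.6, 0) = 127.6, max(19.89, 0) = 19.89, max(-41.16, 0) = 0
Node uu (S = 292.5): V_uu = e^(−0.08)·[0.3096·317.7500 + 0.6904·127.6250] = 172.1582
Node ud (S = 165.8): V_ud = e^(−0.08)·[0.3096·127.6250 + 0.6904·19.8875] = 49.1543
Node dd (S = 93.92): V_dd = e^(−0.08)·[0.3096·19.8875 + 0.6904·0.0000] = 5.6847
Node u (S = 195): V_u = e^(−0.08)·[0.3096·172.1582 + 0.6904·49.1543] = 80.5347
Node d (S = 110.5): V_d = e^(−0.08)·[0.3096·49.1543 + 0.6904·5.6847] = 17.6730
Node 0 (S = 130): V_0 = e^(−0.08)·[0.3096·80.5347 + 0.6904·17.6730] = 34.2827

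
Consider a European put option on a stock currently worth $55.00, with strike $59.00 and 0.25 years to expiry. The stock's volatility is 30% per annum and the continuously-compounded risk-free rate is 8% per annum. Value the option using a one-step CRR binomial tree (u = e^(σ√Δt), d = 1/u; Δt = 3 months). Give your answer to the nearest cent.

CRR parameters: u = e^(σ√Δt) = e^(0.3·√0.25) = 1.1618, d = 1/u = 0.8607
Per-period rate: rΔt = 0.08·0.25 = 0.02, so R = e^0.02 = 1.0202
Risk-neutral probability p = (e^0.02 − 0.8607)/(1.1618 − 0.8607) = 0.1595/0.3011 = 0.5297
Terminal stock prices: S_u = 63.9, S_d = 47.34
Terminal payoffs (K − S): max(-4.901, 0) = 0, max(11.66, 0) = 11.66
Node 0 (S = 55): V_0 = e^(−0.02)·[0.5297·0.0000 + 0.4703·11.6611] = 5.3761

$5.38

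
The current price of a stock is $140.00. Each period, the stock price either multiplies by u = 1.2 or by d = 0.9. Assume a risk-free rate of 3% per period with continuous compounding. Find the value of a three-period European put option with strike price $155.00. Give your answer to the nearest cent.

$15.94

Risk-neutral probability p = (e^0.03 − 0.9)/(1.2 − 0.9) = 0.1305/0.3000 = 0.4348
Terminal stock prices: S_uuu = 241.9, S_uud = 181.4, S_udd = 136.1, S_ddd = 102.1
Terminal payoffs (K − S): max(-86.92, 0) = 0, max(-26.44, 0) = 0, max(18.92, 0) = 18.92, max(52.94, 0) = 52.94
Node uu (S = 201.6): V_uu = e^(−0.03)·[0.4348·0.0000 + 0.5652·0.0000] = 0.0000
Node ud (S = 151.2): V_ud = e^(−0.03)·[0.4348·0.0000 + 0.5652·18.9200] = 10.3767
Node dd (S = 113.4): V_dd = e^(−0.03)·[0.4348·18.9200 + 0.5652·52.9400] = 37.0191
Node u (S = 168): V_u = e^(−0.03)·[0.4348·0.0000 + 0.5652·10.3767] = 5.6911
Node d (S = 126): V_d = e^(−0.03)·[0.4348·10.3767 + 0.5652·37.0191] = 24.6820
Node 0 (S = 140): V_0 = e^(−0.03)·[0.4348·5.6911 + 0.5652·24.6820] = 15.9384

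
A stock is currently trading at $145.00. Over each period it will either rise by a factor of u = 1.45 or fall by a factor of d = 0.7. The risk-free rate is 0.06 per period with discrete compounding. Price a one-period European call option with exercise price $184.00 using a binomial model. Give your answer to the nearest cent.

Risk-neutral probability p = (1 + 0.06 − 0.7)/(1.45 − 0.7) = 0.3600/0.7500 = 0.4800
Terminal stock prices: S_u = 210.2, S_d = 101.5
Terminal payoffs (S − K): max(26.25, 0) = 26.25, max(-82.5, 0) = 0
Node 0 (S = 145): V_0 = 1/1.06·[0.4800·26.2500 + 0.5200·0.0000] = 11.8868

$11.89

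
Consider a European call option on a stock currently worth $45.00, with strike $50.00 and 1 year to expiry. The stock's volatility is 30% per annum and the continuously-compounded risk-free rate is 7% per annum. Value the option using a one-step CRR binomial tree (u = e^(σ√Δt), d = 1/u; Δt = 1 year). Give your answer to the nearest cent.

$5.46

CRR parameters: u = e^(σ√Δt) = e^(0.3·√1) = 1.3499, d = 1/u = 0.7408
Per-period rate: rΔt = 0.07·1 = 0.07, so R = e^0.07 = 1.0725
Risk-neutral probability p = (e^0.07 − 0.7408)/(1.3499 − 0.7408) = 0.3317/0.6090 = 0.5446
Terminal stock prices: S_u = 60.74, S_d = 33.34
Terminal payoffs (S − K): max(10.74, 0) = 10.74, max(-16.66, 0) = 0
Node 0 (S = 45): V_0 = e^(−0.07)·[0.5446·10.7436 + 0.4554·0.0000] = 5.4555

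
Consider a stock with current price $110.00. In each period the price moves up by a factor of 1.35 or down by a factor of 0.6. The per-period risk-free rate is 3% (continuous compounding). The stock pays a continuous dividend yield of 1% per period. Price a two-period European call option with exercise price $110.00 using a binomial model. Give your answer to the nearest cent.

$26.75

Per-period risk-free factor R = e^0.03 = 1.0305; dividend-adjusted growth = e^(0.03−0.01) = 1.0202.
Risk-neutral probability p = (1.0202 − 0.6)/(1.35 − 0.6) = 0.4202/0.7500 = 0.5603
Terminal stock prices: S_uu = 200.5, S_ud = 89.1, S_dd = 39.6
Terminal payoffs (S − K): max(90.48, 0) = 90.48, max(-20.9, 0) = 0, max(-70.4, 0) = 0
Node u (S = 148.5): V_u = e^(−0.03)·[0.5603·90.4750 + 0.4397·0.0000] = 49.1922
Node d (S = 66): V_d = e^(−0.03)·[0.5603·0.0000 + 0.4397·0.0000] = 0.0000
Node 0 (S = 110): V_0 = e^(−0.03)·[0.5603·49.1922 + 0.4397·0.0000] = 26.7463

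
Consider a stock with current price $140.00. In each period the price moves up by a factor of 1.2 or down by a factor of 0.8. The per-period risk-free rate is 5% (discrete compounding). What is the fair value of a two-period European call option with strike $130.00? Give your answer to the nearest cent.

$27.24

Risk-neutral probability p = (1 + 0.05 − 0.8)/(1.2 − 0.8) = 0.2500/0.4000 = 0.6250
Terminal stock prices: S_uu = 201.6, S_ud = 134.4, S_dd = 89.6
Terminal payoffs (S − K): max(71.6, 0) = 71.6, max(4.4, 0) = 4.4, max(-40.4, 0) = 0
Node u (S = 168): V_u = 1/1.05·[0.6250·71.6000 + 0.3750·4.4000] = 44.1905
Node d (S = 112): V_d = 1/1.05·[0.6250·4.4000 + 0.3750·0.0000] = 2.6190
Node 0 (S = 140): V_0 = 1/1.05·[0.6250·44.1905 + 0.3750·2.6190] = 27.2392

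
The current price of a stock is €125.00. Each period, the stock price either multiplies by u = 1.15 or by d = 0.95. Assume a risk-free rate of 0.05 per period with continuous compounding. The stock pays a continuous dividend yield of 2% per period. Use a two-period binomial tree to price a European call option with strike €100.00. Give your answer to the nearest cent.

€29.61

Per-period risk-free factor R = e^0.05 = 1.0513; dividend-adjusted growth = e^(0.05−0.02) = 1.0305.
Risk-neutral probability p = (1.0305 − 0.95)/(1.15 − 0.95) = 0.0805/0.2000 = 0.4023
Terminal stock prices: S_uu = 165.3, S_ud = 136.6, S_dd = 112.8
Terminal payoffs (S − K): max(65.31, 0) = 65.31, max(36.56, 0) = 36.56, max(12.81, 0) = 12.81
Node u (S = 143.8): V_u = e^(−0.05)·[0.4023·65.3125 + 0.5977·36.5625] = 45.7806
Node d (S = 118.8): V_d = e^(−0.05)·[0.4023·36.5625 + 0.5977·12.8125] = 21.2757
Node 0 (S = 125): V_0 = e^(−0.05)·[0.4023·45.7806 + 0.5977·21.2757] = 29.6149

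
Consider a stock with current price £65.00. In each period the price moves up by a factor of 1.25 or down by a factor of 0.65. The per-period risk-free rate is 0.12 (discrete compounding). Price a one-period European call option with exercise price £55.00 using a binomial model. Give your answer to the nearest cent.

Risk-neutral probability p = (1 + 0.12 − 0.65)/(1.25 − 0.65) = 0.4700/0.6000 = 0.7833
Terminal stock prices: S_u = 81.25, S_d = 42.25
Terminal payoffs (S − K): max(26.25, 0) = 26.25, max(-12.75, 0) = 0
Node 0 (S = 65): V_0 = 1/1.12·[0.7833·26.2500 + 0.2167·0.0000] = 18.3594

£18.36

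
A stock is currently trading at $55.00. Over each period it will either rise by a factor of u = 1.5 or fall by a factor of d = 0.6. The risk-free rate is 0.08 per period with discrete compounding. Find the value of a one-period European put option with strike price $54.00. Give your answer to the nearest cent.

Risk-neutral probability p = (1 + 0.08 − 0.6)/(1.5 − 0.6) = 0.4800/0.9000 = 0.5333
Terminal stock prices: S_u = 82.5, S_d = 33
Terminal payoffs (K − S): max(-28.5, 0) = 0, max(21, 0) = 21
Node 0 (S = 55): V_0 = 1/1.08·[0.5333·0.0000 + 0.4667·21.0000] = 9.0741

$9.07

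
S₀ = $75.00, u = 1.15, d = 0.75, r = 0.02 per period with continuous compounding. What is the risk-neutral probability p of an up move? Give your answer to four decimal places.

p = 0.6755

Risk-neutral probability p = (e^0.02 − 0.75)/(1.15 − 0.75) = 0.2702/0.4000 = 0.6755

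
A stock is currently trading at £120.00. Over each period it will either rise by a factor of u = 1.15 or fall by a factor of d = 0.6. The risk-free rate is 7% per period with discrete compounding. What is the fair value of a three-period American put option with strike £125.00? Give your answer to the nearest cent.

£14.37

Risk-neutral probability p = (1 + 0.07 − 0.6)/(1.15 − 0.6) = 0.4700/0.5500 = 0.8545
Terminal stock prices: S_uuu = 182.5, S_uud = 95.22, S_udd = 49.68, S_ddd = 25.92
Terminal payoffs (K − S): max(-57.5, 0) = 0, max(29.78, 0) = 29.78, max(75.32, 0) = 75.32, max(99.08, 0) = 99.08
Node uu (S = 158.7): continuation = 1/1.07·[0.8545·0.0000 + 0.1455·29.7800] = 4.0483; exercise value = 0.0000 ≤ continuation, so V_uu = 4.0483
Node ud (S = 82.8): continuation = 1/1.07·[0.8545·29.7800 + 0.1455·75.3200] = 34.0224; exercise value = 42.2000 > continuation, so V_ud = 42.2000 (exercise)
Node dd (S = 43.2): continuation = 1/1.07·[0.8545·75.3200 + 0.1455·99.0800] = 73.6224; exercise value = 81.8000 > continuation, so V_dd = 81.8000 (exercise)
Node u (S = 138): continuation = 1/1.07·[0.8545·4.0483 + 0.1455·42.2000] = 8.9697; exercise value = 0.0000 ≤ continuation, so V_u = 8.9697
Node d (S = 72): continuation = 1/1.07·[0.8545·42.2000 + 0.1455·81.8000] = 44.8224; exercise value = 53.0000 > continuation, so V_d = 53.0000 (exercise)
Node 0 (S = 120): continuation = 1/1.07·[0.8545·8.9697 + 0.1455·53.0000] = 14.3683; exercise value = 5.0000 ≤ continuation, so V_0 = 14.3683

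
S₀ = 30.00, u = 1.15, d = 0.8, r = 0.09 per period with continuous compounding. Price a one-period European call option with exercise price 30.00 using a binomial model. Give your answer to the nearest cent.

3.46

Risk-neutral probability p = (e^0.09 − 0.8)/(1.15 − 0.8) = 0.2942/0.3500 = 0.8405
Terminal stock prices: S_u = 34.5, S_d = 24
Terminal payoffs (S − K): max(4.5, 0) = 4.5, max(-6, 0) = 0
Node 0 (S = 30): V_0 = e^(−0.09)·[0.8405·4.5000 + 0.1595·0.0000] = 3.4567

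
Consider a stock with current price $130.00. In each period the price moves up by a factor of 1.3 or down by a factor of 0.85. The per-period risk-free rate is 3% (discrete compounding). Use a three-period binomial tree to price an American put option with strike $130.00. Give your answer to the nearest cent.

$14.32

Risk-neutral probability p = (1 + 0.03 − 0.85)/(1.3 − 0.85) = 0.1800/0.4500 = 0.4000
Terminal stock prices: S_uuu = 285.6, S_uud = 186.7, S_udd = 122.1, S_ddd = 79.84
Terminal payoffs (K − S): max(-155.6, 0) = 0, max(-56.75, 0) = 0, max(7.898, 0) = 7.898, max(50.16, 0) = 50.16
Node uu (S = 219.7): continuation = 1/1.03·[0.4000·0.0000 + 0.6000·0.0000] = 0.0000; exercise value = 0.0000 ≤ continuation, so V_uu = 0.0000
Node ud (S = 143.7): continuation = 1/1.03·[0.4000·0.0000 + 0.6000·7.8975] = 4.6005; exercise value = 0.0000 ≤ continuation, so V_ud = 4.6005
Node dd (S = 93.92): continuation = 1/1.03·[0.4000·7.8975 + 0.6000·50.1638] = 32.2886; exercise value = 36.0750 > continuation, so V_dd = 36.0750 (exercise)
Node u (S = 169): continuation = 1/1.03·[0.4000·0.0000 + 0.6000·4.6005] = 2.6799; exercise value = 0.0000 ≤ continuation, so V_u = 2.6799
Node d (S = 110.5): continuation = 1/1.03·[0.4000·4.6005 + 0.6000·36.0750] = 22.8012; exercise value = 19.5000 ≤ continuation, so V_d = 22.8012
Node 0 (S = 130): continuation = 1/1.03·[0.4000·2.6799 + 0.6000·22.8012] = 14.3230; exercise value = 0.0000 ≤ continuation, so V_0 = 14.3230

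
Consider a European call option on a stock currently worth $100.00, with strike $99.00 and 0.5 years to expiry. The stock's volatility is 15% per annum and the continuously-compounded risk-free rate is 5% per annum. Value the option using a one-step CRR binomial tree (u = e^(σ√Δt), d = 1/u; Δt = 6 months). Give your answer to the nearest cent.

CRR parameters: u = e^(σ√Δt) = e^(0.15·√0.5) = 1.1119, d = 1/u = 0.8994
Per-period rate: rΔt = 0.05·0.5 = 0.025, so R = e^0.025 = 1.0253
Risk-neutral probability p = (e^0.025 − 0.8994)/(1.1119 − 0.8994) = 0.1259/0.2125 = 0.5926
Terminal stock prices: S_u = 111.2, S_d = 89.94
Terminal payoffs (S − K): max(12.19, 0) = 12.19, max(-9.063, 0) = 0
Node 0 (S = 100): V_0 = e^(−0.025)·[0.5926·12.1895 + 0.4074·0.0000] = 7.0454

$7.05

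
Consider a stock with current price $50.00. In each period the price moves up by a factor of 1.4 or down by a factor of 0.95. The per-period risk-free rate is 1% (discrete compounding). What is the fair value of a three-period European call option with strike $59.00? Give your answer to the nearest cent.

$2.93

Risk-neutral probability p = (1 + 0.01 − 0.95)/(1.4 − 0.95) = 0.0600/0.4500 = 0.1333
Terminal stock prices: S_uuu = 137.2, S_uud = 93.1, S_udd = 63.17, S_ddd = 42.87
Terminal payoffs (S − K): max(78.2, 0) = 78.2, max(34.1, 0) = 34.1, max(4.175, 0) = 4.175, max(-16.13, 0) = 0
Node uu (S = 98): V_uu = 1/1.01·[0.1333·78.2000 + 0.8667·34.1000] = 39.5842
Node ud (S = 66.5): V_ud = 1/1.01·[0.1333·34.1000 + 0.8667·4.1750] = 8.0842
Node dd (S = 45.12): V_dd = 1/1.01·[0.1333·4.1750 + 0.8667·0.0000] = 0.5512
Node u (S = 70): V_u = 1/1.01·[0.1333·39.5842 + 0.8667·8.0842] = 12.1625
Node d (S = 47.5): V_d = 1/1.01·[0.1333·8.0842 + 0.8667·0.5512] = 1.5402
Node 0 (S = 50): V_0 = 1/1.01·[0.1333·12.1625 + 0.8667·1.5402] = 2.9272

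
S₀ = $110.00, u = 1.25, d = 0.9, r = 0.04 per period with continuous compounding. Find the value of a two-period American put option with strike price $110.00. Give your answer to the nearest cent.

$6.89

Risk-neutral probability p = (e^0.04 − 0.9)/(1.25 − 0.9) = 0.1408/0.3500 = 0.4023
Terminal stock prices: S_uu = 171.9, S_ud = 123.8, S_dd = 89.1
Terminal payoffs (K − S): max(-61.88, 0) = 0, max(-13.75, 0) = 0, max(20.9, 0) = 20.9
Node u (S = 137.5): continuation = e^(−0.04)·[0.4023·0.0000 + 0.5977·0.0000] = 0.0000; exercise value = 0.0000 ≤ continuation, so V_u = 0.0000
Node d (S = 99): continuation = e^(−0.04)·[0.4023·0.0000 + 0.5977·20.9000] = 12.0018; exercise value = 11.0000 ≤ continuation, so V_d = 12.0018
Node 0 (S = 110): continuation = e^(−0.04)·[0.4023·0.0000 + 0.5977·12.0018] = 6.8920; exercise value = 0.0000 ≤ continuation, so V_0 = 6.8920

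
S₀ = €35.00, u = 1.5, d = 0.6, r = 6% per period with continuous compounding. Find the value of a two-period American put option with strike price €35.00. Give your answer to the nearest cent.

€7.19

Risk-neutral probability p = (e^0.06 − 0.6)/(1.5 − 0.6) = 0.4618/0.9000 = 0.5132
Terminal stock prices: S_uu = 78.75, S_ud = 31.5, S_dd = 12.6
Terminal payoffs (K − S): max(-43.75, 0) = 0, max(3.5, 0) = 3.5, max(22.4, 0) = 22.4
Node u (S = 52.5): continuation = e^(−0.06)·[0.5132·0.0000 + 0.4868·3.5000] = 1.6047; exercise value = 0.0000 ≤ continuation, so V_u = 1.6047
Node d (S = 21): continuation = e^(−0.06)·[0.5132·3.5000 + 0.4868·22.4000] = 11.9618; exercise value = 14.0000 > continuation, so V_d = 14.0000 (exercise)
Node 0 (S = 35): continuation = e^(−0.06)·[0.5132·1.6047 + 0.4868·14.0000] = 7.1945; exercise value = 0.0000 ≤ continuation, so V_0 = 7.1945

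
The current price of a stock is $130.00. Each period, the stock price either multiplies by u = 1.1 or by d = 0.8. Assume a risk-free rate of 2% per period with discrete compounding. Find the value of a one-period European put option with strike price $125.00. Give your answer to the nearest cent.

Risk-neutral probability p = (1 + 0.02 − 0.8)/(1.1 − 0.8) = 0.2200/0.3000 = 0.7333
Terminal stock prices: S_u = 143, S_d = 104
Terminal payoffs (K − S): max(-18, 0) = 0, max(21, 0) = 21
Node 0 (S = 130): V_0 = 1/1.02·[0.7333·0.0000 + 0.2667·21.0000] = 5.4902

$5.49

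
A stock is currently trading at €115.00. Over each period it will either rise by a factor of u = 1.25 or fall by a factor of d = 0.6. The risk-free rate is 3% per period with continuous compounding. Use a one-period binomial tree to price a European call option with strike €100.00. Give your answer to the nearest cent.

€28.12

Risk-neutral probability p = (e^0.03 − 0.6)/(1.25 − 0.6) = 0.4305/0.6500 = 0.6622
Terminal stock prices: S_u = 143.8, S_d = 69
Terminal payoffs (S − K): max(43.75, 0) = 43.75, max(-31, 0) = 0
Node 0 (S = 115): V_0 = e^(−0.03)·[0.6622·43.7500 + 0.3378·0.0000] = 28.1166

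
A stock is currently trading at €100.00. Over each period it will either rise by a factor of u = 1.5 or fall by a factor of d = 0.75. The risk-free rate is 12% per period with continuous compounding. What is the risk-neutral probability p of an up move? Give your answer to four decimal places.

p = 0.5033

Risk-neutral probability p = (e^0.12 − 0.75)/(1.5 − 0.75) = 0.3775/0.7500 = 0.5033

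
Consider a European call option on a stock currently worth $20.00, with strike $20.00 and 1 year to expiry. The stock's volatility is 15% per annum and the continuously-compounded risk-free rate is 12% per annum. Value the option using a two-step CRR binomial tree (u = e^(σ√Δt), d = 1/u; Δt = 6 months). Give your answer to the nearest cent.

CRR parameters: u = e^(σ√Δt) = e^(0.15·√0.5) = 1.1119, d = 1/u = 0.8994
Per-period rate: rΔt = 0.12·0.5 = 0.06, so R = e^0.06 = 1.0618
Risk-neutral probability p = (e^0.06 − 0.8994)/(1.1119 − 0.8994) = 0.1625/0.2125 = 0.7645
Terminal stock prices: S_uu = 24.73, S_ud = 20, S_dd = 16.18
Terminal payoffs (S − K): max(4.726, 0) = 4.726, max(0, 0) = 0, max(-3.823, 0) = 0
Node u (S = 22.24): V_u = e^(−0.06)·[0.7645·4.7262 + 0.2355·0.0000] = 3.4026
Node d (S = 17.99): V_d = e^(−0.06)·[0.7645·0.0000 + 0.2355·0.0000] = 0.0000
Node 0 (S = 20): V_0 = e^(−0.06)·[0.7645·3.4026 + 0.2355·0.0000] = 2.4497

$2.45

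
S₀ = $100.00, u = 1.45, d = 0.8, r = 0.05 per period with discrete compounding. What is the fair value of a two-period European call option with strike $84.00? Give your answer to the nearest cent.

Risk-neutral probability p = (1 + 0.05 − 0.8)/(1.45 − 0.8) = 0.2500/0.6500 = 0.3846
Terminal stock prices: S_uu = 210.2, S_ud = 116, S_dd = 64
Terminal payoffs (S − K): max(126.2, 0) = 126.2, max(32, 0) = 32, max(-20, 0) = 0
Node u (S = 145): V_u = 1/1.05·[0.3846·126.2500 + 0.6154·32.0000] = 65.0000
Node d (S = 80): V_d = 1/1.05·[0.3846·32.0000 + 0.6154·0.0000] = 11.7216
Node 0 (S = 100): V_0 = 1/1.05·[0.3846·65.0000 + 0.6154·11.7216] = 30.6793

$30.68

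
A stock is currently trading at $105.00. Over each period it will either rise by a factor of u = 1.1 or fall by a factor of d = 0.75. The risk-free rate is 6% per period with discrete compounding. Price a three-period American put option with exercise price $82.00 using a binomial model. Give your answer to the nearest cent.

Risk-neutral probability p = (1 + 0.06 − 0.75)/(1.1 − 0.75) = 0.3100/0.3500 = 0.8857
Terminal stock prices: S_uuu = 139.8, S_uud = 95.29, S_udd = 64.97, S_ddd = 44.3
Terminal payoffs (K − S): max(-57.76, 0) = 0, max(-13.29, 0) = 0, max(17.03, 0) = 17.03, max(37.7, 0) = 37.7
Node uu (S = 127.1): continuation = 1/1.06·[0.8857·0.0000 + 0.1143·0.0000] = 0.0000; exercise value = 0.0000 ≤ continuation, so V_uu = 0.0000
Node ud (S = 86.63): continuation = 1/1.06·[0.8857·0.0000 + 0.1143·17.0312] = 1.8363; exercise value = 0.0000 ≤ continuation, so V_ud = 1.8363
Node dd (S = 59.06): continuation = 1/1.06·[0.8857·17.0312 + 0.1143·37.7031] = 18.2960; exercise value = 22.9375 > continuation, so V_dd = 22.9375 (exercise)
Node u (S = 115.5): continuation = 1/1.06·[0.8857·0.0000 + 0.1143·1.8363] = 0.1980; exercise value = 0.0000 ≤ continuation, so V_u = 0.1980
Node d (S = 78.75): continuation = 1/1.06·[0.8857·1.8363 + 0.1143·22.9375] = 4.0074; exercise value = 3.2500 ≤ continuation, so V_d = 4.0074
Node 0 (S = 105): continuation = 1/1.06·[0.8857·0.1980 + 0.1143·4.0074] = 0.5975; exercise value = 0.0000 ≤ continuation, so V_0 = 0.5975

$0.60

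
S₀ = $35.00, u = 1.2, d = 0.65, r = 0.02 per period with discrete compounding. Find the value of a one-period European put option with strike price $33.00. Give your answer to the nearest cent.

Risk-neutral probability p = (1 + 0.02 − 0.65)/(1.2 − 0.65) = 0.3700/0.5500 = 0.6727
Terminal stock prices: S_u = 42, S_d = 22.75
Terminal payoffs (K − S): max(-9, 0) = 0, max(10.25, 0) = 10.25
Node 0 (S = 35): V_0 = 1/1.02·[0.6727·0.0000 + 0.3273·10.2500] = 3.2888

$3.29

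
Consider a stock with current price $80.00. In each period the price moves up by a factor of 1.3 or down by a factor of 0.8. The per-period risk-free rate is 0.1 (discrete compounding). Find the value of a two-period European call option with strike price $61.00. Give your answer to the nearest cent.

Risk-neutral probability p = (1 + 0.1 − 0.8)/(1.3 − 0.8) = 0.3000/0.5000 = 0.6000
Terminal stock prices: S_uu = 135.2, S_ud = 83.2, S_dd = 51.2
Terminal payoffs (S − K): max(74.2, 0) = 74.2, max(22.2, 0) = 22.2, max(-9.8, 0) = 0
Node u (S = 104): V_u = 1/1.1·[0.6000·74.2000 + 0.4000·22.2000] = 48.5455
Node d (S = 64): V_d = 1/1.1·[0.6000·22.2000 + 0.4000·0.0000] = 12.1091
Node 0 (S = 80): V_0 = 1/1.1·[0.6000·48.5455 + 0.4000·12.1091] = 30.8826

$30.88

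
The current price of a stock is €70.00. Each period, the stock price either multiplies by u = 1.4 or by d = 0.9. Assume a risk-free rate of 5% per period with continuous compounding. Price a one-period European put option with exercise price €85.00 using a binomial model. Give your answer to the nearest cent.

Risk-neutral probability p = (e^0.05 − 0.9)/(1.4 − 0.9) = 0.1513/0.5000 = 0.3025
Terminal stock prices: S_u = 98, S_d = 63
Terminal payoffs (K − S): max(-13, 0) = 0, max(22, 0) = 22
Node 0 (S = 70): V_0 = e^(−0.05)·[0.3025·0.0000 + 0.6975·22.0000] = 14.5957

€14.60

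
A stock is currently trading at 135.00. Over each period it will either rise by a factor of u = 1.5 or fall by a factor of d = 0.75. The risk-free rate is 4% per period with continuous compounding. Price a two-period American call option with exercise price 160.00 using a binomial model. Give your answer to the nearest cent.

Risk-neutral probability p = (e^0.04 − 0.75)/(1.5 − 0.75) = 0.2908/0.7500 = 0.3877
Terminal stock prices: S_uu = 303.8, S_ud = 151.9, S_dd = 75.94
Terminal payoffs (S − K): max(143.8, 0) = 143.8, max(-8.125, 0) = 0, max(-84.06, 0) = 0
Node u (S = 202.5): continuation = e^(−0.04)·[0.3877·143.7500 + 0.6123·0.0000] = 53.5532; exercise value = 42.5000 ≤ continuation, so V_u = 53.5532
Node d (S = 101.2): continuation = e^(−0.04)·[0.3877·0.0000 + 0.6123·0.0000] = 0.0000; exercise value = 0.0000 ≤ continuation, so V_d = 0.0000
Node 0 (S = 135): continuation = e^(−0.04)·[0.3877·53.5532 + 0.6123·0.0000] = 19.9509; exercise value = 0.0000 ≤ continuation, so V_0 = 19.9509

19.95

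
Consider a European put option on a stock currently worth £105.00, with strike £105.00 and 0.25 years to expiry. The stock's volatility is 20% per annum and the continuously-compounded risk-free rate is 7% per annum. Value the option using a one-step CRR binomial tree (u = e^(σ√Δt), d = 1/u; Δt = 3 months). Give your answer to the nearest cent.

£4.29

CRR parameters: u = e^(σ√Δt) = e^(0.2·√0.25) = 1.1052, d = 1/u = 0.9048
Per-period rate: rΔt = 0.07·0.25 = 0.0175, so R = e^0.0175 = 1.0177
Risk-neutral probability p = (e^0.0175 − 0.9048)/(1.1052 − 0.9048) = 0.1128/0.2003 = 0.5631
Terminal stock prices: S_u = 116, S_d = 95.01
Terminal payoffs (K − S): max(-11.04, 0) = 0, max(9.992, 0) = 9.992
Node 0 (S = 105): V_0 = e^(−0.0175)·[0.5631·0.0000 + 0.4369·9.9921] = 4.2894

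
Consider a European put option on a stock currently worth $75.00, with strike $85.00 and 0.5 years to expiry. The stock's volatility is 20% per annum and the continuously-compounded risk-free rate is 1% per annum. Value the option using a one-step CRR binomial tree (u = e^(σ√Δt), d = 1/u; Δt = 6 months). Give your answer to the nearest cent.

CRR parameters: u = e^(σ√Δt) = e^(0.2·√0.5) = 1.1519, d = 1/u = 0.8681
Per-period rate: rΔt = 0.01·0.5 = 0.005, so R = e^0.005 = 1.0050
Risk-neutral probability p = (e^0.005 − 0.8681)/(1.1519 − 0.8681) = 0.1369/0.2838 = 0.4824
Terminal stock prices: S_u = 86.39, S_d = 65.11
Terminal payoffs (K − S): max(-1.393, 0) = 0, max(19.89, 0) = 19.89
Node 0 (S = 75): V_0 = e^(−0.005)·[0.4824·0.0000 + 0.5176·19.8907] = 10.2448

$10.24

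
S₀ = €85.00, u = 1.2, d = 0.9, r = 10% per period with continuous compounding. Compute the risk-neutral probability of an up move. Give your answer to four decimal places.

p = 0.6839

Risk-neutral probability p = (e^0.1 − 0.9)/(1.2 − 0.9) = 0.2052/0.3000 = 0.6839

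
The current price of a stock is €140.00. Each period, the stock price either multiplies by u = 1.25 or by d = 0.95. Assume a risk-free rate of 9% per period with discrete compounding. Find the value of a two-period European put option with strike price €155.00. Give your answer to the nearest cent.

Risk-neutral probability p = (1 + 0.09 − 0.95)/(1.25 − 0.95) = 0.1400/0.3000 = 0.4667
Terminal stock prices: S_uu = 218.8, S_ud = 166.2, S_dd = 126.3
Terminal payoffs (K − S): max(-63.75, 0) = 0, max(-11.25, 0) = 0, max(28.65, 0) = 28.65
Node u (S = 175): V_u = 1/1.09·[0.4667·0.0000 + 0.5333·0.0000] = 0.0000
Node d (S = 133): V_d = 1/1.09·[0.4667·0.0000 + 0.5333·28.6500] = 14.0183
Node 0 (S = 140): V_0 = 1/1.09·[0.4667·0.0000 + 0.5333·14.0183] = 6.8591

€6.86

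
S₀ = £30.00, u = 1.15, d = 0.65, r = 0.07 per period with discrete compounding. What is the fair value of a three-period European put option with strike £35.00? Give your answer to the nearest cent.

Risk-neutral probability p = (1 + 0.07 − 0.65)/(1.15 − 0.65) = 0.4200/0.5000 = 0.8400
Terminal stock prices: S_uuu = 45.63, S_uud = 25.79, S_udd = 14.58, S_ddd = 8.239
Terminal payoffs (K − S): max(-10.63, 0) = 0, max(9.211, 0) = 9.211, max(20.42, 0) = 20.42, max(26.76, 0) = 26.76
Node uu (S = 39.67): V_uu = 1/1.07·[0.8400·0.0000 + 0.1600·9.2112] = 1.3774
Node ud (S = 22.43): V_ud = 1/1.07·[0.8400·9.2112 + 0.1600·20.4237] = 10.2853
Node dd (S = 12.68): V_dd = 1/1.07·[0.8400·20.4237 + 0.1600·26.7613] = 20.0353
Node u (S = 34.5): V_u = 1/1.07·[0.8400·1.3774 + 0.1600·10.2853] = 2.6193
Node d (S = 19.5): V_d = 1/1.07·[0.8400·10.2853 + 0.1600·20.0353] = 11.0704
Node 0 (S = 30): V_0 = 1/1.07·[0.8400·2.6193 + 0.1600·11.0704] = 3.7117

£3.71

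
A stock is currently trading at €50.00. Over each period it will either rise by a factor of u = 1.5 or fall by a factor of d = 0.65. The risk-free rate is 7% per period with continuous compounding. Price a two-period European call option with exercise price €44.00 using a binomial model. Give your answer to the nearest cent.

Risk-neutral probability p = (e^0.07 − 0.65)/(1.5 − 0.65) = 0.4225/0.8500 = 0.4971
Terminal stock prices: S_uu = 112.5, S_ud = 48.75, S_dd = 21.13
Terminal payoffs (S − K): max(68.5, 0) = 68.5, max(4.75, 0) = 4.75, max(-22.87, 0) = 0
Node u (S = 75): V_u = e^(−0.07)·[0.4971·68.5000 + 0.5029·4.7500] = 33.9747
Node d (S = 32.5): V_d = e^(−0.07)·[0.4971·4.7500 + 0.5029·0.0000] = 2.2015
Node 0 (S = 50): V_0 = e^(−0.07)·[0.4971·33.9747 + 0.5029·2.2015] = 16.7783

€16.78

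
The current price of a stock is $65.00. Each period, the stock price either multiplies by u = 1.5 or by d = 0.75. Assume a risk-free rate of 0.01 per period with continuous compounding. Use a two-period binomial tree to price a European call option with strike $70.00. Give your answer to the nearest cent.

$10.37

Risk-neutral probability p = (e^0.01 − 0.75)/(1.5 − 0.75) = 0.2601/0.7500 = 0.3467
Terminal stock prices: S_uu = 146.2, S_ud = 73.12, S_dd = 36.56
Terminal payoffs (S − K): max(76.25, 0) = 76.25, max(3.125, 0) = 3.125, max(-33.44, 0) = 0
Node u (S = 97.5): V_u = e^(−0.01)·[0.3467·76.2500 + 0.6533·3.1250] = 28.1965
Node d (S = 48.75): V_d = e^(−0.01)·[0.3467·3.1250 + 0.6533·0.0000] = 1.0728
Node 0 (S = 65): V_0 = e^(−0.01)·[0.3467·28.1965 + 0.6533·1.0728] = 10.3732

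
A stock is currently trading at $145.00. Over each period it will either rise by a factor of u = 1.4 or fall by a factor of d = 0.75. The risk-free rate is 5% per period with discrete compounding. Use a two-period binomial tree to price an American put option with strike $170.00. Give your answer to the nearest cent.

Risk-neutral probability p = (1 + 0.05 − 0.75)/(1.4 − 0.75) = 0.3000/0.6500 = 0.4615
Terminal stock prices: S_uu = 284.2, S_ud = 152.2, S_dd = 81.56
Terminal payoffs (K − S): max(-114.2, 0) = 0, max(17.75, 0) = 17.75, max(88.44, 0) = 88.44
Node u (S = 203): continuation = 1/1.05·[0.4615·0.0000 + 0.5385·17.7500] = 9.1026; exercise value = 0.0000 ≤ continuation, so V_u = 9.1026
Node d (S = 108.8): continuation = 1/1.05·[0.4615·17.7500 + 0.5385·88.4375] = 53.1548; exercise value = 61.2500 > continuation, so V_d = 61.2500 (exercise)
Node 0 (S = 145): continuation = 1/1.05·[0.4615·9.1026 + 0.5385·61.2500] = 35.4114; exercise value = 25.0000 ≤ continuation, so V_0 = 35.4114

$35.41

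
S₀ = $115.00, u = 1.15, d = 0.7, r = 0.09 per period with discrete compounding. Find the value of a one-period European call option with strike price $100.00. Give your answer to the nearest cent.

$25.64

Risk-neutral probability p = (1 + 0.09 − 0.7)/(1.15 − 0.7) = 0.3900/0.4500 = 0.8667
Terminal stock prices: S_u = 132.2, S_d = 80.5
Terminal payoffs (S − K): max(32.25, 0) = 32.25, max(-19.5, 0) = 0
Node 0 (S = 115): V_0 = 1/1.09·[0.8667·32.2500 + 0.1333·0.0000] = 25.6422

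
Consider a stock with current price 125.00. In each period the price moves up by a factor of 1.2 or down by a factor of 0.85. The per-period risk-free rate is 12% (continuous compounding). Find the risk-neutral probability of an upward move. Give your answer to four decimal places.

Risk-neutral probability p = (e^0.12 − 0.85)/(1.2 − 0.85) = 0.2775/0.3500 = 0.7928

p = 0.7928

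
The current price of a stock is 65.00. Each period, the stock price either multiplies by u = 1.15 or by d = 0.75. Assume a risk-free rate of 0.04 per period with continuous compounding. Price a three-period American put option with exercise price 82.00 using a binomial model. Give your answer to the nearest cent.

17.00

Risk-neutral probability p = (e^0.04 − 0.75)/(1.15 − 0.75) = 0.2908/0.4000 = 0.7270
Terminal stock prices: S_uuu = 98.86, S_uud = 64.47, S_udd = 42.05, S_ddd = 27.42
Terminal payoffs (K − S): max(-16.86, 0) = 0, max(17.53, 0) = 17.53, max(39.95, 0) = 39.95, max(54.58, 0) = 54.58
Node uu (S = 85.96): continuation = e^(−0.04)·[0.7270·0.0000 + 0.2730·17.5281] = 4.5971; exercise value = 0.0000 ≤ continuation, so V_uu = 4.5971
Node ud (S = 56.06): continuation = e^(−0.04)·[0.7270·17.5281 + 0.2730·39.9531] = 22.7222; exercise value = 25.9375 > continuation, so V_ud = 25.9375 (exercise)
Node dd (S = 36.56): continuation = e^(−0.04)·[0.7270·39.9531 + 0.2730·54.5781] = 42.2222; exercise value = 45.4375 > continuation, so V_dd = 45.4375 (exercise)
Node u (S = 74.75): continuation = e^(−0.04)·[0.7270·4.5971 + 0.2730·25.9375] = 10.0138; exercise value = 7.2500 ≤ continuation, so V_u = 10.0138
Node d (S = 48.75): continuation = e^(−0.04)·[0.7270·25.9375 + 0.2730·45.4375] = 30.0347; exercise value = 33.2500 > continuation, so V_d = 33.2500 (exercise)
Node 0 (S = 65): continuation = e^(−0.04)·[0.7270·10.0138 + 0.2730·33.2500] = 15.7153; exercise value = 17.0000 > continuation, so V_0 = 17.0000 (exercise)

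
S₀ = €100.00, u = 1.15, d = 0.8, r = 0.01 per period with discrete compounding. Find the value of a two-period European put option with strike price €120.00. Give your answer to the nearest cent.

€21.96

Risk-neutral probability p = (1 + 0.01 − 0.8)/(1.15 − 0.8) = 0.2100/0.3500 = 0.6000
Terminal stock prices: S_uu = 132.2, S_ud = 92, S_dd = 64
Terminal payoffs (K − S): max(-12.25, 0) = 0, max(28, 0) = 28, max(56, 0) = 56
Node u (S = 115): V_u = 1/1.01·[0.6000·0.0000 + 0.4000·28.0000] = 11.0891
Node d (S = 80): V_d = 1/1.01·[0.6000·28.0000 + 0.4000·56.0000] = 38.8119
Node 0 (S = 100): V_0 = 1/1.01·[0.6000·11.0891 + 0.4000·38.8119] = 21.9586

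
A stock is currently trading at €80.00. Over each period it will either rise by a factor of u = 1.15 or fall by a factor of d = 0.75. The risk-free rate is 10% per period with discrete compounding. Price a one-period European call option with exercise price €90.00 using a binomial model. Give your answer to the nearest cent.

€1.59

Risk-neutral probability p = (1 + 0.1 − 0.75)/(1.15 − 0.75) = 0.3500/0.4000 = 0.8750
Terminal stock prices: S_u = 92, S_d = 60
Terminal payoffs (S − K): max(2, 0) = 2, max(-30, 0) = 0
Node 0 (S = 80): V_0 = 1/1.1·[0.8750·2.0000 + 0.1250·0.0000] = 1.5909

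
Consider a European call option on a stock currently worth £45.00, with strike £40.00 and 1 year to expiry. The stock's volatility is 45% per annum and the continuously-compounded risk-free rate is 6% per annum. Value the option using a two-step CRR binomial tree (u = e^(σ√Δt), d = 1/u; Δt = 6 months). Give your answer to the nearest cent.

CRR parameters: u = e^(σ√Δt) = e^(0.45·√0.5) = 1.3746, d = 1/u = 0.7275
Per-period rate: rΔt = 0.06·0.5 = 0.03, so R = e^0.03 = 1.0305
Risk-neutral probability p = (e^0.03 − 0.7275)/(1.3746 − 0.7275) = 0.3030/0.6472 = 0.4682
Terminal stock prices: S_uu = 85.03, S_ud = 45, S_dd = 23.81
Terminal payoffs (S − K): max(45.03, 0) = 45.03, max(5, 0) = 5, max(-16.19, 0) = 0
Node u (S = 61.86): V_u = e^(−0.03)·[0.4682·45.0346 + 0.5318·5.0000] = 23.0414
Node d (S = 32.74): V_d = e^(−0.03)·[0.4682·5.0000 + 0.5318·0.0000] = 2.2717
Node 0 (S = 45): V_0 = e^(−0.03)·[0.4682·23.0414 + 0.5318·2.2717] = 11.6409

£11.64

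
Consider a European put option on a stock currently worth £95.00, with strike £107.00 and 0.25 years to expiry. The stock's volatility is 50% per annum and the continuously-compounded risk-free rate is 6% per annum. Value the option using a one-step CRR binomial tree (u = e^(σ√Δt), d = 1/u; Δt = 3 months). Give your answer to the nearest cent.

CRR parameters: u = e^(σ√Δt) = e^(0.5·√0.25) = 1.2840, d = 1/u = 0.7788
Per-period rate: rΔt = 0.06·0.25 = 0.015, so R = e^0.015 = 1.0151
Risk-neutral probability p = (e^0.015 − 0.7788)/(1.2840 − 0.7788) = 0.2363/0.5052 = 0.4677
Terminal stock prices: S_u = 122, S_d = 73.99
Terminal payoffs (K − S): max(-14.98, 0) = 0, max(33.01, 0) = 33.01
Node 0 (S = 95): V_0 = e^(−0.015)·[0.4677·0.0000 + 0.5323·33.0139] = 17.3105

£17.31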